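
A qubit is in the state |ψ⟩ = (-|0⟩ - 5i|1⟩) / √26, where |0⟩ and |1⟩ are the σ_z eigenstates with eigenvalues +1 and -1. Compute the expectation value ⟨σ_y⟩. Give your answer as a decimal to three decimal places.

0.385

⟨σ_y⟩ = 2 Im(a* b)/(|a|²+|b|²) with a = -1, b = -5i.
a* b = 5i, so ⟨σ_y⟩ = 10/26.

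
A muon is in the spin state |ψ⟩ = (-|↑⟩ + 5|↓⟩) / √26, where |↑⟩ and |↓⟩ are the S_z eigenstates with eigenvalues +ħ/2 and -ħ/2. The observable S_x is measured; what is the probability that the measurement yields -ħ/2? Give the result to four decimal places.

0.6923

|-x⟩ = (|↑⟩ - |↓⟩)/√2, so ⟨-x|ψ⟩ = (-6) / (√2·√26).
P = |-6|² / 52 = 36/52.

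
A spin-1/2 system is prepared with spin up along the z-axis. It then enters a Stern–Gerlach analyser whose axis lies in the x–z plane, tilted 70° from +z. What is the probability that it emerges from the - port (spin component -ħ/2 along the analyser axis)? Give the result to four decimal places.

For spin-½, the probability of finding spin-up along an axis at angle θ to the initial spin direction is cos²(θ/2); spin-down is sin²(θ/2).
θ = 70°, so P = sin²(35°) ≈ 0.3290.

0.3290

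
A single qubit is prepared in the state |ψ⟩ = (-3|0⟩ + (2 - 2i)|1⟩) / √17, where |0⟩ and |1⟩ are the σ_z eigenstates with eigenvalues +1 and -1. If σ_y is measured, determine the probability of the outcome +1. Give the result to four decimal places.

0.8529

|+y⟩ = (|0⟩ + i|1⟩)/√2, so ⟨+y|ψ⟩ = (-5 - 2i) / (√2·√17).
P = |-5 - 2i|² / 34 = 29/34.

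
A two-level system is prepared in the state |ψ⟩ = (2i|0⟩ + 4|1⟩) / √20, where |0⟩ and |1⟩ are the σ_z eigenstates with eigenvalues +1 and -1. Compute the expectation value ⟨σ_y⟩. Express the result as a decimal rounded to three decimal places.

-0.800

⟨σ_y⟩ = 2 Im(a* b)/(|a|²+|b|²) with a = 2i, b = 4.
a* b = -8i, so ⟨σ_y⟩ = -16/20.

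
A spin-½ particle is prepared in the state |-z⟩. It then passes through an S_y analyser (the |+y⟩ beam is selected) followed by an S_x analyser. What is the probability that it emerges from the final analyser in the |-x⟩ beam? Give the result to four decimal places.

0.2500

First analyser (S_y): from |-z⟩, P(|+y⟩) = 1/2.
After stage 1 the state is |+y⟩; P(|-x⟩) = |⟨-x|+y⟩|² = 1/2.
Joint probability = 1/2 × 1/2 = 0.2500.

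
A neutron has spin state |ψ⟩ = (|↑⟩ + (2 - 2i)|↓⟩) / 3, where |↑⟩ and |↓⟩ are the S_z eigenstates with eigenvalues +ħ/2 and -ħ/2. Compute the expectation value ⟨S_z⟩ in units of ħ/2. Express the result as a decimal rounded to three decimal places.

⟨σ_z⟩ = |a|² - |b|² divided by |a|²+|b|², with a, b the |↑⟩, |↓⟩ amplitudes.
= (1 - 8)/9 = -7/9.
⟨S_z⟩ = (ħ/2)·⟨σ_z⟩.

-0.778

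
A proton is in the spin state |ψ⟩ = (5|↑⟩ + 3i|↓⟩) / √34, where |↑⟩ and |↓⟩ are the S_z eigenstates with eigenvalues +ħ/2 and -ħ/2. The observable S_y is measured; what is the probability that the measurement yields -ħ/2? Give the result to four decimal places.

0.0588

|-y⟩ = (|↑⟩ - i|↓⟩)/√2, so ⟨-y|ψ⟩ = (2) / (√2·√34).
P = |2|² / 68 = 4/68.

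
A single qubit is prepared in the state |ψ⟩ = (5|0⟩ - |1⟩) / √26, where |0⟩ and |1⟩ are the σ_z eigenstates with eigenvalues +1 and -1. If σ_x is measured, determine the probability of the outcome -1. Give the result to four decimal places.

|-x⟩ = (|0⟩ - |1⟩)/√2, so ⟨-x|ψ⟩ = (6) / (√2·√26).
P = |6|² / 52 = 36/52.

0.6923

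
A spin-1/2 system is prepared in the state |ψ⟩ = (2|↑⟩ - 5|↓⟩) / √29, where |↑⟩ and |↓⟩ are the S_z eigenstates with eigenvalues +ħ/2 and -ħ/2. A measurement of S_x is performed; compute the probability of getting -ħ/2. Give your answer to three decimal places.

|-x⟩ = (|↑⟩ - |↓⟩)/√2, so ⟨-x|ψ⟩ = (7) / (√2·√29).
P = |7|² / 58 = 49/58.

0.845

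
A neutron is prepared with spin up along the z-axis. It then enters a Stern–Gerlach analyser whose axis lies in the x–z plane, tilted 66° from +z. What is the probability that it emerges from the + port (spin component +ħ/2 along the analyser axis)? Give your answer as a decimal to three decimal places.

0.703

For spin-½, the probability of finding spin-up along an axis at angle θ to the initial spin direction is cos²(θ/2); spin-down is sin²(θ/2).
θ = 66°, so P = cos²(33°) ≈ 0.703.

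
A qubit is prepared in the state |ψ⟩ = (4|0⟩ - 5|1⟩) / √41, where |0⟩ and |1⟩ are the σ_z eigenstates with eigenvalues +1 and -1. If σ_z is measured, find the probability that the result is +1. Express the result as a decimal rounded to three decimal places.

The +1 outcome corresponds to |0⟩. Its amplitude in |ψ⟩ is 4/√41.
P = |4|² / 41 = 16/41.

0.390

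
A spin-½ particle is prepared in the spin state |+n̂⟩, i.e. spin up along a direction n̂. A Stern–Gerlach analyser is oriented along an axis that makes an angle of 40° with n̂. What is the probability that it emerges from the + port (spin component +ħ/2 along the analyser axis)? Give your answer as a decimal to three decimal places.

For spin-½, the probability of finding spin-up along an axis at angle θ to the initial spin direction is cos²(θ/2); spin-down is sin²(θ/2).
θ = 40°, so P = cos²(20°) ≈ 0.883.

0.883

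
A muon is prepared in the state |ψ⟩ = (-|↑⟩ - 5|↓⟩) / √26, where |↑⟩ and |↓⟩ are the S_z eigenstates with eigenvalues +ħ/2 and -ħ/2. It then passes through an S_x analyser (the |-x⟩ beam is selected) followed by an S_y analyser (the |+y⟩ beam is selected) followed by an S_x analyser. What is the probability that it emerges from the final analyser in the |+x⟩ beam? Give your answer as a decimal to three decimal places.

0.077

First analyser (S_x): P(|-x⟩) = |⟨-x|ψ⟩|² = 16/52.
After stage 1 the state is |-x⟩; P(|+y⟩) = |⟨+y|-x⟩|² = 1/2.
After stage 2 the state is |+y⟩; P(|+x⟩) = |⟨+x|+y⟩|² = 1/2.
Joint probability = 16/52 × 1/2 × 1/2 = 0.077.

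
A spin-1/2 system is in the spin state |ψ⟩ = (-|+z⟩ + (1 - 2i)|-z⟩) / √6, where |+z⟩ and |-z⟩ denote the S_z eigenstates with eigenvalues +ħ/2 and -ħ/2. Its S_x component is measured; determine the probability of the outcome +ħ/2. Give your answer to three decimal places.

0.333

|+x⟩ = (|+z⟩ + |-z⟩)/√2, so ⟨+x|ψ⟩ = (-2i) / (√2·√6).
P = |-2i|² / 12 = 4/12.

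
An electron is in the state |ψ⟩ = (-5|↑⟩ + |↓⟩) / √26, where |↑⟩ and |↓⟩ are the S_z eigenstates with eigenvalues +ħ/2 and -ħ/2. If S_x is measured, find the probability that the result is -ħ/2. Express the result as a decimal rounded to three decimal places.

0.692

|-x⟩ = (|↑⟩ - |↓⟩)/√2, so ⟨-x|ψ⟩ = (-6) / (√2·√26).
P = |-6|² / 52 = 36/52.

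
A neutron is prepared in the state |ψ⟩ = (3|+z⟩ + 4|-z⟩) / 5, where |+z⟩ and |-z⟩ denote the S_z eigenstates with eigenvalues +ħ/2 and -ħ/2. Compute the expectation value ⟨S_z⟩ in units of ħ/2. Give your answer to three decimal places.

⟨σ_z⟩ = |a|² - |b|² divided by |a|²+|b|², with a, b the |+z⟩, |-z⟩ amplitudes.
= (9 - 16)/25 = -7/25.
⟨S_z⟩ = (ħ/2)·⟨σ_z⟩.

-0.280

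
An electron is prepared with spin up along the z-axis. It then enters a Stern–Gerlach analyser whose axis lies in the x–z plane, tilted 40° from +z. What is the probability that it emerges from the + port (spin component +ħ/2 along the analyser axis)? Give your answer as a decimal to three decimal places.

0.883

For spin-½, the probability of finding spin-up along an axis at angle θ to the initial spin direction is cos²(θ/2); spin-down is sin²(θ/2).
θ = 40°, so P = cos²(20°) ≈ 0.883.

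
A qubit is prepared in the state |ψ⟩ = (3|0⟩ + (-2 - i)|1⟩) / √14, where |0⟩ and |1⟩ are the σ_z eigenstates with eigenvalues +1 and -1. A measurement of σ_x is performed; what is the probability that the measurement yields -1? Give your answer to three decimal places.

0.929

|-x⟩ = (|0⟩ - |1⟩)/√2, so ⟨-x|ψ⟩ = (5 + i) / (√2·√14).
P = |5 + i|² / 28 = 26/28.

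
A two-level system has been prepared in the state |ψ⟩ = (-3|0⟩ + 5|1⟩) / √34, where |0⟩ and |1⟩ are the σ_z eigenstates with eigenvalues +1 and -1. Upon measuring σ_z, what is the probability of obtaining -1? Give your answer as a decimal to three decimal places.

The -1 outcome corresponds to |1⟩. Its amplitude in |ψ⟩ is 5/√34.
P = |5|² / 34 = 25/34.

0.735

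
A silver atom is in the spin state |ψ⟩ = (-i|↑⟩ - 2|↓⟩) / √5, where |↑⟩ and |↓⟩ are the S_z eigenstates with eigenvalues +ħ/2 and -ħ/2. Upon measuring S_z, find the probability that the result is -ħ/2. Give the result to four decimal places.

0.8000

The -ħ/2 outcome corresponds to |↓⟩. Its amplitude in |ψ⟩ is -2/√5.
P = |-2|² / 5 = 4/5.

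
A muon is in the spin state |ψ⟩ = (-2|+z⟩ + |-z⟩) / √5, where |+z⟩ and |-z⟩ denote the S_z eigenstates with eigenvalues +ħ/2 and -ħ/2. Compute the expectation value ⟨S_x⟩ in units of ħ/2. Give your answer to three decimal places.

⟨σ_x⟩ = 2 Re(a* b)/(|a|²+|b|²) with a = -2, b = 1.
a* b = -2, so ⟨σ_x⟩ = -4/5.
⟨S_x⟩ = (ħ/2)·⟨σ_x⟩.

-0.800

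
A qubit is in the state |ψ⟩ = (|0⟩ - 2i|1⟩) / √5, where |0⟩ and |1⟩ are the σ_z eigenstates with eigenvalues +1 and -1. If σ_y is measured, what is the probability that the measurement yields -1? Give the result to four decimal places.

0.9000

|-y⟩ = (|0⟩ - i|1⟩)/√2, so ⟨-y|ψ⟩ = (3) / (√2·√5).
P = |3|² / 10 = 9/10.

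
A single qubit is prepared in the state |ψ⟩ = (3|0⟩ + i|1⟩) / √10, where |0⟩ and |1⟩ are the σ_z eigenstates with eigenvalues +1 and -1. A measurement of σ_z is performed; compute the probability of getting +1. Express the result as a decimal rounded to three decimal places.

The +1 outcome corresponds to |0⟩. Its amplitude in |ψ⟩ is 3/√10.
P = |3|² / 10 = 9/10.

0.900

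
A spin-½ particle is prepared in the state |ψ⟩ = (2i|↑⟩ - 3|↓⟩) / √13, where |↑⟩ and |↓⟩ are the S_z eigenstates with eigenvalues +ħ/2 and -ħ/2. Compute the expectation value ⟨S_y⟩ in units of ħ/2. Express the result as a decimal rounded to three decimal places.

0.923

⟨σ_y⟩ = 2 Im(a* b)/(|a|²+|b|²) with a = 2i, b = -3.
a* b = 6i, so ⟨σ_y⟩ = 12/13.
⟨S_y⟩ = (ħ/2)·⟨σ_y⟩.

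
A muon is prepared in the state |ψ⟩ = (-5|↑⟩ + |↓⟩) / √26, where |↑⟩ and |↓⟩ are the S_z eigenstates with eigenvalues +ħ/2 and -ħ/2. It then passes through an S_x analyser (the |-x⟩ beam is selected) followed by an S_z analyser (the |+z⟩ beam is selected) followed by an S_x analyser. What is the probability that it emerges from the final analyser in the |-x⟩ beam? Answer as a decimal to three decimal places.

0.173

First analyser (S_x): P(|-x⟩) = |⟨-x|ψ⟩|² = 36/52.
After stage 1 the state is |-x⟩; P(|+z⟩) = |⟨+z|-x⟩|² = 1/2.
After stage 2 the state is |+z⟩; P(|-x⟩) = |⟨-x|+z⟩|² = 1/2.
Joint probability = 36/52 × 1/2 × 1/2 = 0.173.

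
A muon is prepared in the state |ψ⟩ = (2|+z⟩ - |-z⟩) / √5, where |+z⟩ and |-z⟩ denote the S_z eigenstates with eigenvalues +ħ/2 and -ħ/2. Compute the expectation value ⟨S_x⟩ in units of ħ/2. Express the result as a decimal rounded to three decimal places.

⟨σ_x⟩ = 2 Re(a* b)/(|a|²+|b|²) with a = 2, b = -1.
a* b = -2, so ⟨σ_x⟩ = -4/5.
⟨S_x⟩ = (ħ/2)·⟨σ_x⟩.

-0.800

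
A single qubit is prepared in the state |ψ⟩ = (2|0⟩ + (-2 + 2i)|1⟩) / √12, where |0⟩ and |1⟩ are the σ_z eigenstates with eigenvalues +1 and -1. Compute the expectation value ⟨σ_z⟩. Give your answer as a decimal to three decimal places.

-0.333

⟨σ_z⟩ = |a|² - |b|² divided by |a|²+|b|², with a, b the |0⟩, |1⟩ amplitudes.
= (4 - 8)/12 = -4/12.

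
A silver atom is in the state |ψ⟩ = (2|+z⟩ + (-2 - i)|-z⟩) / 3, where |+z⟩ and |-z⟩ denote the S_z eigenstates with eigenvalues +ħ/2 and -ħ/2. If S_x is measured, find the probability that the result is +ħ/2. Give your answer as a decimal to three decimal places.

0.056

|+x⟩ = (|+z⟩ + |-z⟩)/√2, so ⟨+x|ψ⟩ = (-i) / (√2·3).
P = |-i|² / 18 = 1/18.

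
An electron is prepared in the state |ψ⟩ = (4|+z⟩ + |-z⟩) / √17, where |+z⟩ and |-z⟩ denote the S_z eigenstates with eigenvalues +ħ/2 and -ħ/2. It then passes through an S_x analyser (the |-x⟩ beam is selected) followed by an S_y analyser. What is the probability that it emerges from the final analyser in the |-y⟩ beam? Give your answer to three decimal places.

0.132

First analyser (S_x): P(|-x⟩) = |⟨-x|ψ⟩|² = 9/34.
After stage 1 the state is |-x⟩; P(|-y⟩) = |⟨-y|-x⟩|² = 1/2.
Joint probability = 9/34 × 1/2 = 0.132.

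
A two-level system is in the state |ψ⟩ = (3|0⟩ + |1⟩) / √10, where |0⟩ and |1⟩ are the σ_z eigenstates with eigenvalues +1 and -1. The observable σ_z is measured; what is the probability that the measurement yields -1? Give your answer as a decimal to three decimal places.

0.100

The -1 outcome corresponds to |1⟩. Its amplitude in |ψ⟩ is 1/√10.
P = |1|² / 10 = 1/10.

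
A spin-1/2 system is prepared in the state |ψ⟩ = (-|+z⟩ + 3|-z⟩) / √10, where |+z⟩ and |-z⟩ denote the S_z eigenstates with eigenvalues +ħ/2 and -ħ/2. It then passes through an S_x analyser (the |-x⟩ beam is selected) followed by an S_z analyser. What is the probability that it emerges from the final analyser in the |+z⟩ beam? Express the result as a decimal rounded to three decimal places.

0.400

First analyser (S_x): P(|-x⟩) = |⟨-x|ψ⟩|² = 16/20.
After stage 1 the state is |-x⟩; P(|+z⟩) = |⟨+z|-x⟩|² = 1/2.
Joint probability = 16/20 × 1/2 = 0.400.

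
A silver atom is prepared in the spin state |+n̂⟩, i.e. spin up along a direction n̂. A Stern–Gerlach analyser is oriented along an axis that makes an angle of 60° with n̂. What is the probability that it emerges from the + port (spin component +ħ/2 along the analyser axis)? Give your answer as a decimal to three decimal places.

For spin-½, the probability of finding spin-up along an axis at angle θ to the initial spin direction is cos²(θ/2); spin-down is sin²(θ/2).
θ = 60°, so P = cos²(30°) ≈ 0.750.

0.750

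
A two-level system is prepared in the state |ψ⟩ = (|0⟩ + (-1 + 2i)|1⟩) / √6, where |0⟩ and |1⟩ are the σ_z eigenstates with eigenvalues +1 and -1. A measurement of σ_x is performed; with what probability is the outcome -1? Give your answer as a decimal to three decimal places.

0.667

|-x⟩ = (|0⟩ - |1⟩)/√2, so ⟨-x|ψ⟩ = (2 - 2i) / (√2·√6).
P = |2 - 2i|² / 12 = 8/12.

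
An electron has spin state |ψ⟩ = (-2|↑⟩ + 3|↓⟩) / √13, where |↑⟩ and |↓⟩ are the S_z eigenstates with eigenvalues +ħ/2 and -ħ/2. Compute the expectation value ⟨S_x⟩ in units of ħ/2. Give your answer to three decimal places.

⟨σ_x⟩ = 2 Re(a* b)/(|a|²+|b|²) with a = -2, b = 3.
a* b = -6, so ⟨σ_x⟩ = -12/13.
⟨S_x⟩ = (ħ/2)·⟨σ_x⟩.

-0.923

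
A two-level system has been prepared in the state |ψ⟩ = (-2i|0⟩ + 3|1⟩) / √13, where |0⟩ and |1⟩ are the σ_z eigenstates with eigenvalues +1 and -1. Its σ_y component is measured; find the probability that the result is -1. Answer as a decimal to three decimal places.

0.038

|-y⟩ = (|0⟩ - i|1⟩)/√2, so ⟨-y|ψ⟩ = (i) / (√2·√13).
P = |i|² / 26 = 1/26.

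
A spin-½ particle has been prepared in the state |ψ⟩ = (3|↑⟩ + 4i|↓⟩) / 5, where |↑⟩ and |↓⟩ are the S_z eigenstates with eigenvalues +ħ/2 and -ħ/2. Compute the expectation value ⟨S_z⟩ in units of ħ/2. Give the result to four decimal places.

-0.2800

⟨σ_z⟩ = |a|² - |b|² divided by |a|²+|b|², with a, b the |↑⟩, |↓⟩ amplitudes.
= (9 - 16)/25 = -7/25.
⟨S_z⟩ = (ħ/2)·⟨σ_z⟩.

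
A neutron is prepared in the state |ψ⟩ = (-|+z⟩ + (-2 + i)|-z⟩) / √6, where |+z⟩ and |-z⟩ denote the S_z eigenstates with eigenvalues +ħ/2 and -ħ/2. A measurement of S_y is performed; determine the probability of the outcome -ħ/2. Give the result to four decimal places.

|-y⟩ = (|+z⟩ - i|-z⟩)/√2, so ⟨-y|ψ⟩ = (-2 - 2i) / (√2·√6).
P = |-2 - 2i|² / 12 = 8/12.

0.6667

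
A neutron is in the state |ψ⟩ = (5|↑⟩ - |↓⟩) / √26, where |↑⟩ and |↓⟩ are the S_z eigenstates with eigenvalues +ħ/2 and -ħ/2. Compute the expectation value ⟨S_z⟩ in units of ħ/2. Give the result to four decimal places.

⟨σ_z⟩ = |a|² - |b|² divided by |a|²+|b|², with a, b the |↑⟩, |↓⟩ amplitudes.
= (25 - 1)/26 = 24/26.
⟨S_z⟩ = (ħ/2)·⟨σ_z⟩.

0.9231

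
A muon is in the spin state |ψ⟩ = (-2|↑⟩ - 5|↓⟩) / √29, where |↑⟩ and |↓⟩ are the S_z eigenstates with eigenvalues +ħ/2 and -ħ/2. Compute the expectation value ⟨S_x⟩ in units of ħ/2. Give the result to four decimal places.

0.6897

⟨σ_x⟩ = 2 Re(a* b)/(|a|²+|b|²) with a = -2, b = -5.
a* b = 10, so ⟨σ_x⟩ = 20/29.
⟨S_x⟩ = (ħ/2)·⟨σ_x⟩.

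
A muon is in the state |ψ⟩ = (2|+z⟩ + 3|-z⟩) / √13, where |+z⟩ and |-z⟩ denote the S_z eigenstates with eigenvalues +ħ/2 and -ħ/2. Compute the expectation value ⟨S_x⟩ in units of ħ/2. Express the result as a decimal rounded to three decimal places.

0.923

⟨σ_x⟩ = 2 Re(a* b)/(|a|²+|b|²) with a = 2, b = 3.
a* b = 6, so ⟨σ_x⟩ = 12/13.
⟨S_x⟩ = (ħ/2)·⟨σ_x⟩.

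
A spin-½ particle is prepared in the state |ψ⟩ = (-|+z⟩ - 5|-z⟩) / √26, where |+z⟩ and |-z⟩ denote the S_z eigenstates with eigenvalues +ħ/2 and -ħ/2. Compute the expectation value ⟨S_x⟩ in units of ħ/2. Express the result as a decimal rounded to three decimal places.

0.385

⟨σ_x⟩ = 2 Re(a* b)/(|a|²+|b|²) with a = -1, b = -5.
a* b = 5, so ⟨σ_x⟩ = 10/26.
⟨S_x⟩ = (ħ/2)·⟨σ_x⟩.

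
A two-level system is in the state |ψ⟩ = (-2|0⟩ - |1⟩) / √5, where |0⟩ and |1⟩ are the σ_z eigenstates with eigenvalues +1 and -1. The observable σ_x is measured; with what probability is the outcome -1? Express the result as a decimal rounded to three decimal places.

0.100

|-x⟩ = (|0⟩ - |1⟩)/√2, so ⟨-x|ψ⟩ = (-1) / (√2·√5).
P = |-1|² / 10 = 1/10.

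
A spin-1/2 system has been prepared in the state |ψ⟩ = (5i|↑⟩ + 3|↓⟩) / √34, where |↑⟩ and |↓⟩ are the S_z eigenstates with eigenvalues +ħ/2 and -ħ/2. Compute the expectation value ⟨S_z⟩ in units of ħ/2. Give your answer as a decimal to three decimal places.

⟨σ_z⟩ = |a|² - |b|² divided by |a|²+|b|², with a, b the |↑⟩, |↓⟩ amplitudes.
= (25 - 9)/34 = 16/34.
⟨S_z⟩ = (ħ/2)·⟨σ_z⟩.

0.471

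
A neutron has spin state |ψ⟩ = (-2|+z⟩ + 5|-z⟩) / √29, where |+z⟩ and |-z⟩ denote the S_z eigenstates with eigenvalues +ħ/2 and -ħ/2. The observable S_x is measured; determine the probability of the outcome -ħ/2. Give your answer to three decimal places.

|-x⟩ = (|+z⟩ - |-z⟩)/√2, so ⟨-x|ψ⟩ = (-7) / (√2·√29).
P = |-7|² / 58 = 49/58.

0.845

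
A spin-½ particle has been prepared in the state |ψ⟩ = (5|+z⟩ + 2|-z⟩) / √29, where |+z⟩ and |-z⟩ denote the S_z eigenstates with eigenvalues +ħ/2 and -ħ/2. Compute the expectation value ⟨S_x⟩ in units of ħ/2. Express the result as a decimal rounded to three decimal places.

0.690

⟨σ_x⟩ = 2 Re(a* b)/(|a|²+|b|²) with a = 5, b = 2.
a* b = 10, so ⟨σ_x⟩ = 20/29.
⟨S_x⟩ = (ħ/2)·⟨σ_x⟩.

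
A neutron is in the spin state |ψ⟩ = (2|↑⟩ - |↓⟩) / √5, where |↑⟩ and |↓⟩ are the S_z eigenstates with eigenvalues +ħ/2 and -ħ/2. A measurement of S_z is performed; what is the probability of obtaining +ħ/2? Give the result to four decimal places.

The +ħ/2 outcome corresponds to |↑⟩. Its amplitude in |ψ⟩ is 2/√5.
P = |2|² / 5 = 4/5.

0.8000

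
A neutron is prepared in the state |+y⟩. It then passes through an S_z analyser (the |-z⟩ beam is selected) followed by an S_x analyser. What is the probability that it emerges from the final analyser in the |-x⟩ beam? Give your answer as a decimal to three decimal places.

First analyser (S_z): from |+y⟩, P(|-z⟩) = 1/2.
After stage 1 the state is |-z⟩; P(|-x⟩) = |⟨-x|-z⟩|² = 1/2.
Joint probability = 1/2 × 1/2 = 0.250.

0.250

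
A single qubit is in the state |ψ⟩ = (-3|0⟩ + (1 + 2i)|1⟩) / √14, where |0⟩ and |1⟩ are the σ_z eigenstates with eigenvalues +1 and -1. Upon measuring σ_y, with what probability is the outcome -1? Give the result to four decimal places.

|-y⟩ = (|0⟩ - i|1⟩)/√2, so ⟨-y|ψ⟩ = (-5 + i) / (√2·√14).
P = |-5 + i|² / 28 = 26/28.

0.9286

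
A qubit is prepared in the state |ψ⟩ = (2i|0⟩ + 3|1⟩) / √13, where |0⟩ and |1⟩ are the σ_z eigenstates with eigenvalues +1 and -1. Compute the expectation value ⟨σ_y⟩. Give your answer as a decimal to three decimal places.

-0.923

⟨σ_y⟩ = 2 Im(a* b)/(|a|²+|b|²) with a = 2i, b = 3.
a* b = -6i, so ⟨σ_y⟩ = -12/13.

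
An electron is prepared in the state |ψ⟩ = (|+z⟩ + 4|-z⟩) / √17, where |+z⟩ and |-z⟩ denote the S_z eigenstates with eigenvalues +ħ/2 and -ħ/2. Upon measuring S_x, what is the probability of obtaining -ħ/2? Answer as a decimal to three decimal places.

0.265

|-x⟩ = (|+z⟩ - |-z⟩)/√2, so ⟨-x|ψ⟩ = (-3) / (√2·√17).
P = |-3|² / 34 = 9/34.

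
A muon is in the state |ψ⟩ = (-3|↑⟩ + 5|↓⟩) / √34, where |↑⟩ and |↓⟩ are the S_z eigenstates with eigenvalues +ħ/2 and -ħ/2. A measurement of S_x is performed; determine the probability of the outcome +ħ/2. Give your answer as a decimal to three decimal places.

|+x⟩ = (|↑⟩ + |↓⟩)/√2, so ⟨+x|ψ⟩ = (2) / (√2·√34).
P = |2|² / 68 = 4/68.

0.059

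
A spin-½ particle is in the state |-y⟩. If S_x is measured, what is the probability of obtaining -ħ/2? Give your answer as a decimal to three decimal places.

0.500

In the S_z basis, |-y⟩ = (|↑⟩ - i|↓⟩)/√2 and |-x⟩ = (|↑⟩ - |↓⟩)/√2.
|⟨-x|-y⟩|² = 1/2.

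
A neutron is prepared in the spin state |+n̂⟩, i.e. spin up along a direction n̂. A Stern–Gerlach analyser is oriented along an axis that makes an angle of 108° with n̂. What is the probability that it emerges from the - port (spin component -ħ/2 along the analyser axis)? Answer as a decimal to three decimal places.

For spin-½, the probability of finding spin-up along an axis at angle θ to the initial spin direction is cos²(θ/2); spin-down is sin²(θ/2).
θ = 108°, so P = sin²(54°) ≈ 0.655.

0.655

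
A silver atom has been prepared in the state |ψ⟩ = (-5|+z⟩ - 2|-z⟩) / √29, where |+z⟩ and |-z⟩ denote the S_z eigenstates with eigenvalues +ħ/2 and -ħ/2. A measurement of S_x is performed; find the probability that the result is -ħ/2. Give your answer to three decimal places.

0.155

|-x⟩ = (|+z⟩ - |-z⟩)/√2, so ⟨-x|ψ⟩ = (-3) / (√2·√29).
P = |-3|² / 58 = 9/58.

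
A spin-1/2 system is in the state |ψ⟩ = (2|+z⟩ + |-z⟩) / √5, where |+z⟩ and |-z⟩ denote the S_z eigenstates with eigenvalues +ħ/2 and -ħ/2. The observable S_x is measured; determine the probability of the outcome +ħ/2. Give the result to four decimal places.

0.9000

|+x⟩ = (|+z⟩ + |-z⟩)/√2, so ⟨+x|ψ⟩ = (3) / (√2·√5).
P = |3|² / 10 = 9/10.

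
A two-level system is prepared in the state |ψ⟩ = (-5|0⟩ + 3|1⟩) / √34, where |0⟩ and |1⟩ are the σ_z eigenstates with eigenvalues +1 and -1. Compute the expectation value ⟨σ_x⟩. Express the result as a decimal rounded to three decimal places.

⟨σ_x⟩ = 2 Re(a* b)/(|a|²+|b|²) with a = -5, b = 3.
a* b = -15, so ⟨σ_x⟩ = -30/34.

-0.882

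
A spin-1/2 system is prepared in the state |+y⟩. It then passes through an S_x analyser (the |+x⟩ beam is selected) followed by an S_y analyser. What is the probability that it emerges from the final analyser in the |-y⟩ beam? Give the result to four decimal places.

0.2500

First analyser (S_x): from |+y⟩, P(|+x⟩) = 1/2.
After stage 1 the state is |+x⟩; P(|-y⟩) = |⟨-y|+x⟩|² = 1/2.
Joint probability = 1/2 × 1/2 = 0.2500.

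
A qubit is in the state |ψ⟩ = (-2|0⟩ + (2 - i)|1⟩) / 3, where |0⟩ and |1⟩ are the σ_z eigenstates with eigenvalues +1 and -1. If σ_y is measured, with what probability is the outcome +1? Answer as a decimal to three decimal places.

|+y⟩ = (|0⟩ + i|1⟩)/√2, so ⟨+y|ψ⟩ = (-3 - 2i) / (√2·3).
P = |-3 - 2i|² / 18 = 13/18.

0.722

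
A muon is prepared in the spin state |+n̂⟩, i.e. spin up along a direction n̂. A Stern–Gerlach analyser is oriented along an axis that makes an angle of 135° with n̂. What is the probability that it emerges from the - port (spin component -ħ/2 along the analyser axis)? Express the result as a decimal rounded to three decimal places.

For spin-½, the probability of finding spin-up along an axis at angle θ to the initial spin direction is cos²(θ/2); spin-down is sin²(θ/2).
θ = 135°, so P = sin²(67.5°) ≈ 0.854.

0.854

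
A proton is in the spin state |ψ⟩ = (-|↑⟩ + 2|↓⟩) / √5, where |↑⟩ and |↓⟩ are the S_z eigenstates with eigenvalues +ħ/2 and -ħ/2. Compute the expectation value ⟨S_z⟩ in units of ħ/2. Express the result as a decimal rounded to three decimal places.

⟨σ_z⟩ = |a|² - |b|² divided by |a|²+|b|², with a, b the |↑⟩, |↓⟩ amplitudes.
= (1 - 4)/5 = -3/5.
⟨S_z⟩ = (ħ/2)·⟨σ_z⟩.

-0.600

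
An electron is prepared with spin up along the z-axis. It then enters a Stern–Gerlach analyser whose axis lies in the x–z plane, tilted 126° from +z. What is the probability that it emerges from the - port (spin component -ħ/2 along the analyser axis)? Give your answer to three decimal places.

For spin-½, the probability of finding spin-up along an axis at angle θ to the initial spin direction is cos²(θ/2); spin-down is sin²(θ/2).
θ = 126°, so P = sin²(63°) ≈ 0.794.

0.794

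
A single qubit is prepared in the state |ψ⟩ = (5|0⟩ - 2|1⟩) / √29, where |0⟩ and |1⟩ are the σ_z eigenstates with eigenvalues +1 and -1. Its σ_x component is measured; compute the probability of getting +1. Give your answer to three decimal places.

|+x⟩ = (|0⟩ + |1⟩)/√2, so ⟨+x|ψ⟩ = (3) / (√2·√29).
P = |3|² / 58 = 9/58.

0.155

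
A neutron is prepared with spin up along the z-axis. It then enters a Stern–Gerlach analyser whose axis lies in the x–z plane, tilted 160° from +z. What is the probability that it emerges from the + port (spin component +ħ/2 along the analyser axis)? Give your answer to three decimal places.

For spin-½, the probability of finding spin-up along an axis at angle θ to the initial spin direction is cos²(θ/2); spin-down is sin²(θ/2).
θ = 160°, so P = cos²(80°) ≈ 0.030.

0.030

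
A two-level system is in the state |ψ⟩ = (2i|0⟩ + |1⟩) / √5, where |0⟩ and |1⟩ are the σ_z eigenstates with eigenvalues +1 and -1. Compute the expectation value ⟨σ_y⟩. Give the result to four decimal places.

⟨σ_y⟩ = 2 Im(a* b)/(|a|²+|b|²) with a = 2i, b = 1.
a* b = -2i, so ⟨σ_y⟩ = -4/5.

-0.8000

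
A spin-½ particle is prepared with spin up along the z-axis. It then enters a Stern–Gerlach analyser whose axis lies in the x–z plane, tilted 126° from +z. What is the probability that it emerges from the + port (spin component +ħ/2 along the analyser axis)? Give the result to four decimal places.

0.2061

For spin-½, the probability of finding spin-up along an axis at angle θ to the initial spin direction is cos²(θ/2); spin-down is sin²(θ/2).
θ = 126°, so P = cos²(63°) ≈ 0.2061.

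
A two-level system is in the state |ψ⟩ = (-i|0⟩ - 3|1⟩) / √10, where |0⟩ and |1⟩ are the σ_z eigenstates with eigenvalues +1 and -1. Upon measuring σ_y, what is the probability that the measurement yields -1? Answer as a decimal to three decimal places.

|-y⟩ = (|0⟩ - i|1⟩)/√2, so ⟨-y|ψ⟩ = (-4i) / (√2·√10).
P = |-4i|² / 20 = 16/20.

0.800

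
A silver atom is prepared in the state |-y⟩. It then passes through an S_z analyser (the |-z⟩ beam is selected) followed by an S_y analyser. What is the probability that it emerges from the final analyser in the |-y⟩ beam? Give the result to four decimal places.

First analyser (S_z): from |-y⟩, P(|-z⟩) = 1/2.
After stage 1 the state is |-z⟩; P(|-y⟩) = |⟨-y|-z⟩|² = 1/2.
Joint probability = 1/2 × 1/2 = 0.2500.

0.2500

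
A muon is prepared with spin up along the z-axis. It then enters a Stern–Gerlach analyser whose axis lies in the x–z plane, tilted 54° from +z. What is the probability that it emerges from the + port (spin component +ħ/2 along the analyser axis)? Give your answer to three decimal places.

For spin-½, the probability of finding spin-up along an axis at angle θ to the initial spin direction is cos²(θ/2); spin-down is sin²(θ/2).
θ = 54°, so P = cos²(27°) ≈ 0.794.

0.794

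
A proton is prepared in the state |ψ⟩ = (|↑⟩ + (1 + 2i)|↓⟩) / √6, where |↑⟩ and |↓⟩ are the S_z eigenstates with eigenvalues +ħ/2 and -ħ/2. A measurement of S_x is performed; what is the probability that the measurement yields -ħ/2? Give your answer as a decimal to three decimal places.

0.333

|-x⟩ = (|↑⟩ - |↓⟩)/√2, so ⟨-x|ψ⟩ = (-2i) / (√2·√6).
P = |-2i|² / 12 = 4/12.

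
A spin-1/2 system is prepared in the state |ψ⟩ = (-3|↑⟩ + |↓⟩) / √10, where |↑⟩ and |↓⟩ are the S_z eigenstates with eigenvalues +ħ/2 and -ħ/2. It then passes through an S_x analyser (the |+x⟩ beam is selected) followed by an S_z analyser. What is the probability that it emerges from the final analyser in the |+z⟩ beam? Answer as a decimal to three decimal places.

First analyser (S_x): P(|+x⟩) = |⟨+x|ψ⟩|² = 4/20.
After stage 1 the state is |+x⟩; P(|+z⟩) = |⟨+z|+x⟩|² = 1/2.
Joint probability = 4/20 × 1/2 = 0.100.

0.100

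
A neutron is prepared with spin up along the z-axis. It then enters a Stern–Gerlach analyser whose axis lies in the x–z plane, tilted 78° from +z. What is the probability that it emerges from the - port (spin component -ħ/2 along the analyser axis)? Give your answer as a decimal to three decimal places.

For spin-½, the probability of finding spin-up along an axis at angle θ to the initial spin direction is cos²(θ/2); spin-down is sin²(θ/2).
θ = 78°, so P = sin²(39°) ≈ 0.396.

0.396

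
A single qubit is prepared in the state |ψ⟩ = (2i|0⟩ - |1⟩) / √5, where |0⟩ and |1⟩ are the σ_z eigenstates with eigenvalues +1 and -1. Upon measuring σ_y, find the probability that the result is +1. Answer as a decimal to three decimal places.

|+y⟩ = (|0⟩ + i|1⟩)/√2, so ⟨+y|ψ⟩ = (3i) / (√2·√5).
P = |3i|² / 10 = 9/10.

0.900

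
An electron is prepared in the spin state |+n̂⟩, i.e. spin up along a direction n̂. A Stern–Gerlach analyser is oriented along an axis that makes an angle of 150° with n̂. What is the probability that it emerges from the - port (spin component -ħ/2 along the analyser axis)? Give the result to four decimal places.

0.9330

For spin-½, the probability of finding spin-up along an axis at angle θ to the initial spin direction is cos²(θ/2); spin-down is sin²(θ/2).
θ = 150°, so P = sin²(75°) ≈ 0.9330.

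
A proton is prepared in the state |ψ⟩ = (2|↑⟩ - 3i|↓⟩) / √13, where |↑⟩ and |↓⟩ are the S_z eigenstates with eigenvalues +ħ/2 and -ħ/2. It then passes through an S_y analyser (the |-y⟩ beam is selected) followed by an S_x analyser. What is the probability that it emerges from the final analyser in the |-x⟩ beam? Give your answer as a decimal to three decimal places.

First analyser (S_y): P(|-y⟩) = |⟨-y|ψ⟩|² = 25/26.
After stage 1 the state is |-y⟩; P(|-x⟩) = |⟨-x|-y⟩|² = 1/2.
Joint probability = 25/26 × 1/2 = 0.481.

0.481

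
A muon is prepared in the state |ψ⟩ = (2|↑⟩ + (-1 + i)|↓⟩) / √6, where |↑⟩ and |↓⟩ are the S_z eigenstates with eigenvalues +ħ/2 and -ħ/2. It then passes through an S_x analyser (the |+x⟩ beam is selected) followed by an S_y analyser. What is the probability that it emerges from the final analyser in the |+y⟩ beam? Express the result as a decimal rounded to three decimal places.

0.083

First analyser (S_x): P(|+x⟩) = |⟨+x|ψ⟩|² = 2/12.
After stage 1 the state is |+x⟩; P(|+y⟩) = |⟨+y|+x⟩|² = 1/2.
Joint probability = 2/12 × 1/2 = 0.083.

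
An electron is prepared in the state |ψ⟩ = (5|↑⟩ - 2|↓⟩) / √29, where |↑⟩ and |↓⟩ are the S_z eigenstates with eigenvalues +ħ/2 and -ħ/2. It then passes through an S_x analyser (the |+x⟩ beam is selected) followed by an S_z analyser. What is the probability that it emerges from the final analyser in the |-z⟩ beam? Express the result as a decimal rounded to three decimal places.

First analyser (S_x): P(|+x⟩) = |⟨+x|ψ⟩|² = 9/58.
After stage 1 the state is |+x⟩; P(|-z⟩) = |⟨-z|+x⟩|² = 1/2.
Joint probability = 9/58 × 1/2 = 0.078.

0.078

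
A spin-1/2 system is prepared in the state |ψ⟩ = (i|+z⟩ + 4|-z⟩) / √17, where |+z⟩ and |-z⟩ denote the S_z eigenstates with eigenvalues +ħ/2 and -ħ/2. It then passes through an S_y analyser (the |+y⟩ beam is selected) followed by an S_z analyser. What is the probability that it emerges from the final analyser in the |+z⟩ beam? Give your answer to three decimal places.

First analyser (S_y): P(|+y⟩) = |⟨+y|ψ⟩|² = 9/34.
After stage 1 the state is |+y⟩; P(|+z⟩) = |⟨+z|+y⟩|² = 1/2.
Joint probability = 9/34 × 1/2 = 0.132.

0.132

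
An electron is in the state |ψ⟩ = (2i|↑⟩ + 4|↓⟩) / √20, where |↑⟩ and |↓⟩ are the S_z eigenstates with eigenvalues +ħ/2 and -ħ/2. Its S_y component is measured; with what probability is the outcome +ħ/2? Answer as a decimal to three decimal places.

0.100

|+y⟩ = (|↑⟩ + i|↓⟩)/√2, so ⟨+y|ψ⟩ = (-2i) / (√2·√20).
P = |-2i|² / 40 = 4/40.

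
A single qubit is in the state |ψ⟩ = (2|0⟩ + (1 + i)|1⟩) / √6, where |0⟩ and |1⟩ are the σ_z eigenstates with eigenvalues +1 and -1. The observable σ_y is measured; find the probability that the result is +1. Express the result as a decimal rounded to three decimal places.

0.833

|+y⟩ = (|0⟩ + i|1⟩)/√2, so ⟨+y|ψ⟩ = (3 - i) / (√2·√6).
P = |3 - i|² / 12 = 10/12.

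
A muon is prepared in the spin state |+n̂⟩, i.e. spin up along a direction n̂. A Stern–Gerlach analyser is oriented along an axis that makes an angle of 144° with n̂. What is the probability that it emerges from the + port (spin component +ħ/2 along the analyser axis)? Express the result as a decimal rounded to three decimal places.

0.095

For spin-½, the probability of finding spin-up along an axis at angle θ to the initial spin direction is cos²(θ/2); spin-down is sin²(θ/2).
θ = 144°, so P = cos²(72°) ≈ 0.095.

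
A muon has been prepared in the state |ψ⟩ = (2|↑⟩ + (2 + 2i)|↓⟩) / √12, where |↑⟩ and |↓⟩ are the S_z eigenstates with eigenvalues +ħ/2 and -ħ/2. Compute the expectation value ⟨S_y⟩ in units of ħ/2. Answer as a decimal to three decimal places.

0.667

⟨σ_y⟩ = 2 Im(a* b)/(|a|²+|b|²) with a = 2, b = (2 + 2i).
a* b = (4 + 4i), so ⟨σ_y⟩ = 8/12.
⟨S_y⟩ = (ħ/2)·⟨σ_y⟩.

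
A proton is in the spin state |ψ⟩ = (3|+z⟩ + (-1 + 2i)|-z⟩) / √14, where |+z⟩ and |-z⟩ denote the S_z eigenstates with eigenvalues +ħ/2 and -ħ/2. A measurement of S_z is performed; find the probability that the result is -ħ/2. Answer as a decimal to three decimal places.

The -ħ/2 outcome corresponds to |-z⟩. Its amplitude in |ψ⟩ is (-1 + 2i)/√14.
P = |-1 + 2i|² / 14 = 5/14.

0.357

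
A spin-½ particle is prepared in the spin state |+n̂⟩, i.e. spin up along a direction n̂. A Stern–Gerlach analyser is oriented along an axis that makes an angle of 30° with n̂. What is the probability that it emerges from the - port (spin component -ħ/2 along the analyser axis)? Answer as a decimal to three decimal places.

For spin-½, the probability of finding spin-up along an axis at angle θ to the initial spin direction is cos²(θ/2); spin-down is sin²(θ/2).
θ = 30°, so P = sin²(15°) ≈ 0.067.

0.067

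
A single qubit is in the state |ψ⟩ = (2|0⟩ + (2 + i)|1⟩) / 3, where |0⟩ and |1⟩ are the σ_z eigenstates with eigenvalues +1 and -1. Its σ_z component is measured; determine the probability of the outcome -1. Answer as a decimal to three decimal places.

0.556

The -1 outcome corresponds to |1⟩. Its amplitude in |ψ⟩ is (2 + i)/3.
P = |2 + i|² / 9 = 5/9.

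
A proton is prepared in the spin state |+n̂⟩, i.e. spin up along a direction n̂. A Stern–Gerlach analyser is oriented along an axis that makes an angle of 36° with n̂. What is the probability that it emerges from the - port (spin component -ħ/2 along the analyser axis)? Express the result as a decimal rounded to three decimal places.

For spin-½, the probability of finding spin-up along an axis at angle θ to the initial spin direction is cos²(θ/2); spin-down is sin²(θ/2).
θ = 36°, so P = sin²(18°) ≈ 0.095.

0.095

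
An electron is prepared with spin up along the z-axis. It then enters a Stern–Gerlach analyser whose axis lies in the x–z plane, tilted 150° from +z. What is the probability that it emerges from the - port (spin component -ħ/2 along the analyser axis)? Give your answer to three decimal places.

0.933

For spin-½, the probability of finding spin-up along an axis at angle θ to the initial spin direction is cos²(θ/2); spin-down is sin²(θ/2).
θ = 150°, so P = sin²(75°) ≈ 0.933.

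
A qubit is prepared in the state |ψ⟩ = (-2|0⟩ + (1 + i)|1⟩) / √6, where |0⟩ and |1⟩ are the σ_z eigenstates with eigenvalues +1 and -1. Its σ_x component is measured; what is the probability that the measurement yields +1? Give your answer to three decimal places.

0.167

|+x⟩ = (|0⟩ + |1⟩)/√2, so ⟨+x|ψ⟩ = (-1 + i) / (√2·√6).
P = |-1 + i|² / 12 = 2/12.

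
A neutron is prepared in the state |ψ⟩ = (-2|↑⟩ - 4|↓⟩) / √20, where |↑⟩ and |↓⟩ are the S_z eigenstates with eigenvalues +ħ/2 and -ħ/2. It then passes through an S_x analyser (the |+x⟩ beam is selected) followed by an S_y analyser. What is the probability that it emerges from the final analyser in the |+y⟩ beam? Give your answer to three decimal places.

First analyser (S_x): P(|+x⟩) = |⟨+x|ψ⟩|² = 36/40.
After stage 1 the state is |+x⟩; P(|+y⟩) = |⟨+y|+x⟩|² = 1/2.
Joint probability = 36/40 × 1/2 = 0.450.

0.450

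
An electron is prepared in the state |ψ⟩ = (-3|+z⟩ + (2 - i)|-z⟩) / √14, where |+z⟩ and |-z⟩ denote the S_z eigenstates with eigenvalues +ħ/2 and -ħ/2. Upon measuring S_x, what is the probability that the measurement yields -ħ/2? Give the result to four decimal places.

0.9286

|-x⟩ = (|+z⟩ - |-z⟩)/√2, so ⟨-x|ψ⟩ = (-5 + i) / (√2·√14).
P = |-5 + i|² / 28 = 26/28.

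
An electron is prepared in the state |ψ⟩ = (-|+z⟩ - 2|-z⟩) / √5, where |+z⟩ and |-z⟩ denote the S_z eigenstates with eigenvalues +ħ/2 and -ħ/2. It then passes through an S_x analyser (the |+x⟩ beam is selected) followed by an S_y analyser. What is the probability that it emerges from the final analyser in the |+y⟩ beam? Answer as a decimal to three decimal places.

0.450

First analyser (S_x): P(|+x⟩) = |⟨+x|ψ⟩|² = 9/10.
After stage 1 the state is |+x⟩; P(|+y⟩) = |⟨+y|+x⟩|² = 1/2.
Joint probability = 9/10 × 1/2 = 0.450.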